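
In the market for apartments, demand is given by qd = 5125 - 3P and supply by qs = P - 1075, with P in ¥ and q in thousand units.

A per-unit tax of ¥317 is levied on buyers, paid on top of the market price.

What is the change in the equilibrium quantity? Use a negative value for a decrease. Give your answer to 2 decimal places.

Original equilibrium: 5125 - 3P = P - 1075 gives 6200 = 4P, so P = 1550 and q = 475.
Since buyers pay the price plus the tax, the effective demand curve becomes qd = 4174 - 3P.
Equate the new curves: 4174 - 3P = P - 1075, giving 5249 = 4P, P = 1312.25, q = 237.25.
Δq = 237.25 − 475 = -237.75.

-237.75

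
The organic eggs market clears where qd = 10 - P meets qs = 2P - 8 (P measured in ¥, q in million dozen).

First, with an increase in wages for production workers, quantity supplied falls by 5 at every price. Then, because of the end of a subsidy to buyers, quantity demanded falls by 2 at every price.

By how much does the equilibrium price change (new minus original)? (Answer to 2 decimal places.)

Solve the original market: 10 - P = 2P - 8, hence P = 6 and q = 4.
With the change applied: demand qd = 8 - P, supply qs = 2P - 13.
Clearing the new market: 8 - P = 2P - 13, so P = 7 and q = 1.
ΔP = 7 − 6 = +1.00.

+1.00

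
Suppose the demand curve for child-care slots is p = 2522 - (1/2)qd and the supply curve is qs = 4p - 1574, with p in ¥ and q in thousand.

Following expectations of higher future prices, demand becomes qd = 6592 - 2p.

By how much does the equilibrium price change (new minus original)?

+258

Initially, 5044 - 2p = 4p - 1574, so 6618 = 6p and p = 1103, q = 2838.
After the shift, demand is qd = 6592 - 2p and supply is qs = 4p - 1574.
Equate the new curves: 6592 - 2p = 4p - 1574, giving 8166 = 6p, p = 1361, q = 3870.
Δp = 1361 − 1103 = +258.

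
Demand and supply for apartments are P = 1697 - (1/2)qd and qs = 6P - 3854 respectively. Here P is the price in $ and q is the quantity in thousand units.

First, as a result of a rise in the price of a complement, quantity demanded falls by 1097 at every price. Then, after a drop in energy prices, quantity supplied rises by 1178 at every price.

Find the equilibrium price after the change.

Initially, 3394 - 2P = 6P - 3854, so 7248 = 8P and P = 906, q = 1582.
The new curves are qd = 2297 - 2P (demand) and qs = 6P - 2676 (supply).
Equate the new curves: 2297 - 2P = 6P - 2676, giving 4973 = 8P, P = 621.625, q = 1053.75.

621.625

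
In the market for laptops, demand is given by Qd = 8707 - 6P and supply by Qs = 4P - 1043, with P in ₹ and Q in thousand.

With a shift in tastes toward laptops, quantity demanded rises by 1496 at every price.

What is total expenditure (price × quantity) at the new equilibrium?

3885942.84

Original equilibrium: 8707 - 6P = 4P - 1043 gives 9750 = 10P, so P = 975 and Q = 2857.
After the shift, demand is Qd = 10203 - 6P and supply is Qs = 4P - 1043.
Clearing the new market: 10203 - 6P = 4P - 1043, so P = 1124.6 and Q = 3455.4.
New expenditure = 1124.6 × 3455.4 = 3885942.84.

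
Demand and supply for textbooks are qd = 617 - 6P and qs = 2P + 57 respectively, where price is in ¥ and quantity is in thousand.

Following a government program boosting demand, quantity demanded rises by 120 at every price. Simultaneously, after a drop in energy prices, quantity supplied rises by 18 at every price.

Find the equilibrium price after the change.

82.75

Solve the original market: 617 - 6P = 2P + 57, hence P = 70 and q = 197.
After the shift, demand is qd = 737 - 6P and supply is qs = 2P + 75.
Equate the new curves: 737 - 6P = 2P + 75, giving 662 = 8P, P = 82.75, q = 240.5.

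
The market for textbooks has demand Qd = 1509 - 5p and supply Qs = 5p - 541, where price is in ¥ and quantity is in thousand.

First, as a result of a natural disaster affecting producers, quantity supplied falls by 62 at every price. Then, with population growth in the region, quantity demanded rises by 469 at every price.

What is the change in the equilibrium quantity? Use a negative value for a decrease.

Before the shock: 1509 - 5p = 5p - 541 ⇒ 2050 = 10p ⇒ p = 205, Q = 484.
The shock moves the curves to Qd = 1978 - 5p and Qs = 5p - 603.
Setting them equal: 1978 - 5p = 5p - 603 → 2581 = 10p, so p = 258.1 and Q = 687.5.
ΔQ = 687.5 − 484 = +203.5.

+203.5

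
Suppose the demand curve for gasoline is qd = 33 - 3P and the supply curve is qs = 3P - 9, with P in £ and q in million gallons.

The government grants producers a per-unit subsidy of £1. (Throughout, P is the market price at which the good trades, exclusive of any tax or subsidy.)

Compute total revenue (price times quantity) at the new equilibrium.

87.75

Before the shock: 33 - 3P = 3P - 9 ⇒ 42 = 6P ⇒ P = 7, q = 12.
Since sellers receive the price plus the subsidy, the effective supply curve becomes qs = 3P - 6.
New equilibrium: 33 - 3P = 3P - 6 ⇒ 39 = 6P ⇒ P = 6.5, q = 13.5.
New expenditure = 6.5 × 13.5 = 87.75.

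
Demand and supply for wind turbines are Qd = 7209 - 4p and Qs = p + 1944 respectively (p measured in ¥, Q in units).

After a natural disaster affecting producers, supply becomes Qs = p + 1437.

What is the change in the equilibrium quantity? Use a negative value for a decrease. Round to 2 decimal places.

Initially, 7209 - 4p = p + 1944, so 5265 = 5p and p = 1053, Q = 2997.
The shock moves the curves to Qd = 7209 - 4p and Qs = p + 1437.
Setting them equal: 7209 - 4p = p + 1437 → 5772 = 5p, so p = 1154.4 and Q = 2591.4.
ΔQ = 2591.4 − 2997 = -405.60.

-405.60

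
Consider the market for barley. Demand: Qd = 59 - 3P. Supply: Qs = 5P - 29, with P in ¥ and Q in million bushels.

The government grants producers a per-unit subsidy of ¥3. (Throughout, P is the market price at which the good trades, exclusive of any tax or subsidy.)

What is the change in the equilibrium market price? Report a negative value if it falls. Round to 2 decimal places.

-1.88

Before the shock: 59 - 3P = 5P - 29 ⇒ 88 = 8P ⇒ P = 11, Q = 26.
Since sellers receive the price plus the subsidy, the effective supply curve becomes Qs = 5P - 14.
Clearing the new market: 59 - 3P = 5P - 14, so P = 9.125 and Q = 31.625.
ΔP = 9.125 − 11 = -1.88.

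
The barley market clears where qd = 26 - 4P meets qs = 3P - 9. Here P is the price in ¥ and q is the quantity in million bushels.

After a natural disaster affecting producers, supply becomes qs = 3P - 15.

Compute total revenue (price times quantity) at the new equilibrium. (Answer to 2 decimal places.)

Before the shock: 26 - 4P = 3P - 9 ⇒ 35 = 7P ⇒ P = 5, q = 6.
The new curves are qd = 26 - 4P (demand) and qs = 3P - 15 (supply).
Clearing the new market: 26 - 4P = 3P - 15, so P = 41/7 ≈ 5.8571 and q = 18/7 ≈ 2.5714.
New expenditure = 5.8571 × 2.5714 = 15.06.

15.06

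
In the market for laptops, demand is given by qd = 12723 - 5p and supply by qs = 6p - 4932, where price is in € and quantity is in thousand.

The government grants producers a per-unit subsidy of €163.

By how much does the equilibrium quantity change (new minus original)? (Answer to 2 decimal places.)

+444.55

Initially, 12723 - 5p = 6p - 4932, so 17655 = 11p and p = 1605, q = 4698.
Since sellers receive the price plus the subsidy, the effective supply curve becomes qs = 6p - 3954.
New equilibrium: 12723 - 5p = 6p - 3954 ⇒ 16677 = 11p ⇒ p = 16677/11 ≈ 1516.0909, q = 56568/11 ≈ 5142.5455.
Δq = 5142.5455 − 4698 = +444.55.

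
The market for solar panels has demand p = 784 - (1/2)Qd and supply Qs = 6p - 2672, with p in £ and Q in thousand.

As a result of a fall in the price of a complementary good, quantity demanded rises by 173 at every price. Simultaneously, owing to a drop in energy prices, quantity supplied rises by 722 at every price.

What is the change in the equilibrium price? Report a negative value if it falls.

Initially, 1568 - 2p = 6p - 2672, so 4240 = 8p and p = 530, Q = 508.
The shock moves the curves to Qd = 1741 - 2p and Qs = 6p - 1950.
Setting them equal: 1741 - 2p = 6p - 1950 → 3691 = 8p, so p = 461.375 and Q = 818.25.
Δp = 461.375 − 530 = -68.625.

-68.625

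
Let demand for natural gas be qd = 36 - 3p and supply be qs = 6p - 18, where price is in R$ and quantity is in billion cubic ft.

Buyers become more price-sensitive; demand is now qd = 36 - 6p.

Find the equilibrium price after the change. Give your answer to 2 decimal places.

Initially, 36 - 3p = 6p - 18, so 54 = 9p and p = 6, q = 18.
After the shift, demand is qd = 36 - 6p and supply is qs = 6p - 18.
Setting them equal: 36 - 6p = 6p - 18 → 54 = 12p, so p = 4.5 and q = 9.

4.50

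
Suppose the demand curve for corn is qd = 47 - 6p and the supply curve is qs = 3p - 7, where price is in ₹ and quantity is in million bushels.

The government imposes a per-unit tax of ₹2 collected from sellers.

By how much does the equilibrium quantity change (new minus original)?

-4

Initially, 47 - 6p = 3p - 7, so 54 = 9p and p = 6, q = 11.
Since sellers keep the price net of the tax, the effective supply curve becomes qs = 3p - 13.
Clearing the new market: 47 - 6p = 3p - 13, so p = 20/3 ≈ 6.6667 and q = 7.
Δq = 7 − 11 = -4.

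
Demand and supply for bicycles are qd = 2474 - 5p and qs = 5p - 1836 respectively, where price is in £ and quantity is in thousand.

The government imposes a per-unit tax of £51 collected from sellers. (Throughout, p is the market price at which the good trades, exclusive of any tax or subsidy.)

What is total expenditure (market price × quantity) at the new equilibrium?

87419.75

Solve the original market: 2474 - 5p = 5p - 1836, hence p = 431 and q = 319.
Since sellers keep the price net of the tax, the effective supply curve becomes qs = 5p - 2091.
Equate the new curves: 2474 - 5p = 5p - 2091, giving 4565 = 10p, p = 456.5, q = 191.5.
New expenditure = 456.5 × 191.5 = 87419.75.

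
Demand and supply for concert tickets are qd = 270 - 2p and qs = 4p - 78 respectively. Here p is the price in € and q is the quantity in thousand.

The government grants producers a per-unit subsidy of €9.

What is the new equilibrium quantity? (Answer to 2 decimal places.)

166.00

Before the shock: 270 - 2p = 4p - 78 ⇒ 348 = 6p ⇒ p = 58, q = 154.
Since sellers receive the price plus the subsidy, the effective supply curve becomes qs = 4p - 42.
New equilibrium: 270 - 2p = 4p - 42 ⇒ 312 = 6p ⇒ p = 52, q = 166.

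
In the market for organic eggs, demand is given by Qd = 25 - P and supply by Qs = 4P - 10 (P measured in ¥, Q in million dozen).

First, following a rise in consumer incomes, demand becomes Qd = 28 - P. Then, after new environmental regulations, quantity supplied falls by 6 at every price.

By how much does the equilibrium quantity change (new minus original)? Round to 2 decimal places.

+1.20

Before the shock: 25 - P = 4P - 10 ⇒ 35 = 5P ⇒ P = 7, Q = 18.
The new curves are Qd = 28 - P (demand) and Qs = 4P - 16 (supply).
Setting them equal: 28 - P = 4P - 16 → 44 = 5P, so P = 8.8 and Q = 19.2.
ΔQ = 19.2 − 18 = +1.20.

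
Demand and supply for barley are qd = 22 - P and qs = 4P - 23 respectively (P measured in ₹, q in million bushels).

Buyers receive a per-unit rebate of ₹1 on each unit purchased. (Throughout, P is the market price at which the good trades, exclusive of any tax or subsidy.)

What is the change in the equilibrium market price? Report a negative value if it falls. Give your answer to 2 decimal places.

Solve the original market: 22 - P = 4P - 23, hence P = 9 and q = 13.
Since buyers' out-of-pocket price is the market price minus the rebate, the effective demand curve becomes qd = 23 - P.
Clearing the new market: 23 - P = 4P - 23, so P = 9.2 and q = 13.8.
ΔP = 9.2 − 9 = +0.20.

+0.20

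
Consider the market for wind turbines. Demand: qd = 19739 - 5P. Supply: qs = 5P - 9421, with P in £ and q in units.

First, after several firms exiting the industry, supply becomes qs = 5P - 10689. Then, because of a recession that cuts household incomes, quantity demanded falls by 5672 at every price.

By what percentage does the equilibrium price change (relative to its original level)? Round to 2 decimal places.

-15.10

Before the shock: 19739 - 5P = 5P - 9421 ⇒ 29160 = 10P ⇒ P = 2916, q = 5159.
The shock moves the curves to qd = 14067 - 5P and qs = 5P - 10689.
New equilibrium: 14067 - 5P = 5P - 10689 ⇒ 24756 = 10P ⇒ P = 2475.6, q = 1689.
%ΔP = (2475.6 − 2916) / 2916 × 100 = -15.10%.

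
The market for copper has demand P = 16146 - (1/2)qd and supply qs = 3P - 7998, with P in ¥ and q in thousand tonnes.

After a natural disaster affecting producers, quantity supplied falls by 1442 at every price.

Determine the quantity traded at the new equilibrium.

15599.2

Initially, 32292 - 2P = 3P - 7998, so 40290 = 5P and P = 8058, q = 16176.
With the change applied: demand qd = 32292 - 2P, supply qs = 3P - 9440.
Equate the new curves: 32292 - 2P = 3P - 9440, giving 41732 = 5P, P = 8346.4, q = 15599.2.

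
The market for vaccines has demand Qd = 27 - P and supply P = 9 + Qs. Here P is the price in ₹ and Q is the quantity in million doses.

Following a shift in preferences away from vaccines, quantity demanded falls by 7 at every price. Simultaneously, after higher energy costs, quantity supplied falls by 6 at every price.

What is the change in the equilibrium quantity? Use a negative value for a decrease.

Before the shock: 27 - P = P - 9 ⇒ 36 = 2P ⇒ P = 18, Q = 9.
The shock moves the curves to Qd = 20 - P and Qs = P - 15.
Setting them equal: 20 - P = P - 15 → 35 = 2P, so P = 17.5 and Q = 2.5.
ΔQ = 2.5 − 9 = -6.5.

-6.5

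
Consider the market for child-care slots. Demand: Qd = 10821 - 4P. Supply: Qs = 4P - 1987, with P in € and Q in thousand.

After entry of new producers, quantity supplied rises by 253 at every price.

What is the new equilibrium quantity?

Original equilibrium: 10821 - 4P = 4P - 1987 gives 12808 = 8P, so P = 1601 and Q = 4417.
The new curves are Qd = 10821 - 4P (demand) and Qs = 4P - 1734 (supply).
Clearing the new market: 10821 - 4P = 4P - 1734, so P = 1569.375 and Q = 4543.5.

4543.5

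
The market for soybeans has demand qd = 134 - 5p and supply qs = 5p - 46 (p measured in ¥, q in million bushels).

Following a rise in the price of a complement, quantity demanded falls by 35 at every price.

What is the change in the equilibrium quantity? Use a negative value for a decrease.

Solve the original market: 134 - 5p = 5p - 46, hence p = 18 and q = 44.
The shock moves the curves to qd = 99 - 5p and qs = 5p - 46.
New equilibrium: 99 - 5p = 5p - 46 ⇒ 145 = 10p ⇒ p = 14.5, q = 26.5.
Δq = 26.5 − 44 = -17.5.

-17.5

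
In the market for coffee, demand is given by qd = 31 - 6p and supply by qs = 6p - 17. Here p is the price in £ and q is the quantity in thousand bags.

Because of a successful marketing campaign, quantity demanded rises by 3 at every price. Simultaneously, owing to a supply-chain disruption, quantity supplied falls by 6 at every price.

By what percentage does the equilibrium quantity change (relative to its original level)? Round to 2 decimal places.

-21.43

Original equilibrium: 31 - 6p = 6p - 17 gives 48 = 12p, so p = 4 and q = 7.
The shock moves the curves to qd = 34 - 6p and qs = 6p - 23.
Setting them equal: 34 - 6p = 6p - 23 → 57 = 12p, so p = 4.75 and q = 5.5.
%Δq = (5.5 − 7) / 7 × 100 = -21.43%.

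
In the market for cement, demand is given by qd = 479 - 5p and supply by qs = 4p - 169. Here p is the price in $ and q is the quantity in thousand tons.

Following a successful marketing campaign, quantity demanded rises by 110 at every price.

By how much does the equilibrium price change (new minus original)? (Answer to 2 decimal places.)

+12.22

Initially, 479 - 5p = 4p - 169, so 648 = 9p and p = 72, q = 119.
The new curves are qd = 589 - 5p (demand) and qs = 4p - 169 (supply).
Equate the new curves: 589 - 5p = 4p - 169, giving 758 = 9p, p = 758/9 ≈ 84.2222, q = 1511/9 ≈ 167.8889.
Δp = 84.2222 − 72 = +12.22.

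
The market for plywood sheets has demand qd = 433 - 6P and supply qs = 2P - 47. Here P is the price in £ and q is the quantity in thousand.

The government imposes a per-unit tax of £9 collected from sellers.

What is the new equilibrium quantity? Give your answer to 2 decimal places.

59.50

Before the shock: 433 - 6P = 2P - 47 ⇒ 480 = 8P ⇒ P = 60, q = 73.
Since sellers keep the price net of the tax, the effective supply curve becomes qs = 2P - 65.
Clearing the new market: 433 - 6P = 2P - 65, so P = 62.25 and q = 59.5.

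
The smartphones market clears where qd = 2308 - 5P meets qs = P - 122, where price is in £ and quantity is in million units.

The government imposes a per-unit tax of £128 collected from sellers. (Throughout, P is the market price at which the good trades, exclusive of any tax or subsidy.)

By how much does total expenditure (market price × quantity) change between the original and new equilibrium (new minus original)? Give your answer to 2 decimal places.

Initially, 2308 - 5P = P - 122, so 2430 = 6P and P = 405, q = 283.
Since sellers keep the price net of the tax, the effective supply curve becomes qs = P - 250.
Clearing the new market: 2308 - 5P = P - 250, so P = 1279/3 ≈ 426.3333 and q = 529/3 ≈ 176.3333.
Expenditure moves from 405×283 = 114615 to 426.3333×176.3333 = 75176.7778; change = -39438.22.

-39438.22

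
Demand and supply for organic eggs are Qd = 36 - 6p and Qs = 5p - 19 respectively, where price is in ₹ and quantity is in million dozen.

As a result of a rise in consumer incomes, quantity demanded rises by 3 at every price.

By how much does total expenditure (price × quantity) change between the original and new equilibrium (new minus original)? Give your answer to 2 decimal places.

+8.83

Solve the original market: 36 - 6p = 5p - 19, hence p = 5 and Q = 6.
With the change applied: demand Qd = 39 - 6p, supply Qs = 5p - 19.
Equate the new curves: 39 - 6p = 5p - 19, giving 58 = 11p, p = 58/11 ≈ 5.2727, Q = 81/11 ≈ 7.3636.
Expenditure moves from 5×6 = 30 to 5.2727×7.3636 = 38.8264; change = +8.83.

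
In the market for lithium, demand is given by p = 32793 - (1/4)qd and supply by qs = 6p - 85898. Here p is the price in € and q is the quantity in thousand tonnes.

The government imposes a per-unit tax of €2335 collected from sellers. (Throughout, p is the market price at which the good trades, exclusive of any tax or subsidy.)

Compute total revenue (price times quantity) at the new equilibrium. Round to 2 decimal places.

895203920.00

Original equilibrium: 131172 - 4p = 6p - 85898 gives 217070 = 10p, so p = 21707 and q = 44344.
Since sellers keep the price net of the tax, the effective supply curve becomes qs = 6p - 99908.
Clearing the new market: 131172 - 4p = 6p - 99908, so p = 23108 and q = 38740.
New expenditure = 23108 × 38740 = 895203920.00.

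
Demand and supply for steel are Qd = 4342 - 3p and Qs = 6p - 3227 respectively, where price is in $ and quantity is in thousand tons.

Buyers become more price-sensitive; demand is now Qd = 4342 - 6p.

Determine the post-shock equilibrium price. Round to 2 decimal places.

630.75

Original equilibrium: 4342 - 3p = 6p - 3227 gives 7569 = 9p, so p = 841 and Q = 1819.
The new curves are Qd = 4342 - 6p (demand) and Qs = 6p - 3227 (supply).
Clearing the new market: 4342 - 6p = 6p - 3227, so p = 630.75 and Q = 557.5.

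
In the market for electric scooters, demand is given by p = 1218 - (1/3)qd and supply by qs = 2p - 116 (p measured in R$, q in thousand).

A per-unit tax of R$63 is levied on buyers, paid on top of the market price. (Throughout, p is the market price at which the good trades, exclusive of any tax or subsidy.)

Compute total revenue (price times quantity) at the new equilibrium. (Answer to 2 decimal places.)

Solve the original market: 3654 - 3p = 2p - 116, hence p = 754 and q = 1392.
Since buyers pay the price plus the tax, the effective demand curve becomes qd = 3465 - 3p.
New equilibrium: 3465 - 3p = 2p - 116 ⇒ 3581 = 5p ⇒ p = 716.2, q = 1316.4.
New expenditure = 716.2 × 1316.4 = 942805.68.

942805.68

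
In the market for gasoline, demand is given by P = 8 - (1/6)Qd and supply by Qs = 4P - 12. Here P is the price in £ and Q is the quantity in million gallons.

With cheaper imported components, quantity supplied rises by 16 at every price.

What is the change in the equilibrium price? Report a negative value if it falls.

Initially, 48 - 6P = 4P - 12, so 60 = 10P and P = 6, Q = 12.
The shock moves the curves to Qd = 48 - 6P and Qs = 4P + 4.
Clearing the new market: 48 - 6P = 4P + 4, so P = 4.4 and Q = 21.6.
ΔP = 4.4 − 6 = -1.6.

-1.6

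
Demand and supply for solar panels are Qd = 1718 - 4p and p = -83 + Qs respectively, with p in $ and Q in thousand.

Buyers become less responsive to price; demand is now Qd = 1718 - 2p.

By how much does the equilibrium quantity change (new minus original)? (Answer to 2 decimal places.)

+218.00

Before the shock: 1718 - 4p = p + 83 ⇒ 1635 = 5p ⇒ p = 327, Q = 410.
The new curves are Qd = 1718 - 2p (demand) and Qs = p + 83 (supply).
New equilibrium: 1718 - 2p = p + 83 ⇒ 1635 = 3p ⇒ p = 545, Q = 628.
ΔQ = 628 − 410 = +218.00.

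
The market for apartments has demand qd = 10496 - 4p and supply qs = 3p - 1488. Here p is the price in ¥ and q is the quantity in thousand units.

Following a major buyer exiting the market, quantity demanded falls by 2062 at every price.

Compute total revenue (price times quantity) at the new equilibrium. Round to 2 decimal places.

Before the shock: 10496 - 4p = 3p - 1488 ⇒ 11984 = 7p ⇒ p = 1712, q = 3648.
The new curves are qd = 8434 - 4p (demand) and qs = 3p - 1488 (supply).
Setting them equal: 8434 - 4p = 3p - 1488 → 9922 = 7p, so p = 9922/7 ≈ 1417.4286 and q = 19350/7 ≈ 2764.2857.
New expenditure = 1417.4286 × 2764.2857 = 3918177.55.

3918177.55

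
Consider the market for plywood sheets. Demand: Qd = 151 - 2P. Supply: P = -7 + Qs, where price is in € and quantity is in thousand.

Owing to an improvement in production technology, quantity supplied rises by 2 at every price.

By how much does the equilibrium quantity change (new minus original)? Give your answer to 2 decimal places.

Initially, 151 - 2P = P + 7, so 144 = 3P and P = 48, Q = 55.
The new curves are Qd = 151 - 2P (demand) and Qs = P + 9 (supply).
New equilibrium: 151 - 2P = P + 9 ⇒ 142 = 3P ⇒ P = 142/3 ≈ 47.3333, Q = 169/3 ≈ 56.3333.
ΔQ = 56.3333 − 55 = +1.33.

+1.33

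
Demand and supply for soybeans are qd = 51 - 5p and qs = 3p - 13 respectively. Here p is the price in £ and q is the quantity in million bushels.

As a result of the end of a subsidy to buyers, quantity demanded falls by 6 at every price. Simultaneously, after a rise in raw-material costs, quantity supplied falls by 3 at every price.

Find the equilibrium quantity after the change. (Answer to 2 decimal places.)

6.88

Initially, 51 - 5p = 3p - 13, so 64 = 8p and p = 8, q = 11.
After the shift, demand is qd = 45 - 5p and supply is qs = 3p - 16.
New equilibrium: 45 - 5p = 3p - 16 ⇒ 61 = 8p ⇒ p = 7.625, q = 6.875.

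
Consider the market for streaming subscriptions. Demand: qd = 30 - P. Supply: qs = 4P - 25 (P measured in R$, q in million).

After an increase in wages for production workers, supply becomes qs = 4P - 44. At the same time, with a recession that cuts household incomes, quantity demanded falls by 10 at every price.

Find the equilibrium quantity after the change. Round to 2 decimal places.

Before the shock: 30 - P = 4P - 25 ⇒ 55 = 5P ⇒ P = 11, q = 19.
After the shift, demand is qd = 20 - P and supply is qs = 4P - 44.
Equate the new curves: 20 - P = 4P - 44, giving 64 = 5P, P = 12.8, q = 7.2.

7.20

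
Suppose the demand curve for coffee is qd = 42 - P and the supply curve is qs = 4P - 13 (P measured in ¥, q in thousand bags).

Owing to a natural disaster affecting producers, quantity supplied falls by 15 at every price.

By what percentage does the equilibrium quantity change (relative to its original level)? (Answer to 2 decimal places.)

-9.68

Original equilibrium: 42 - P = 4P - 13 gives 55 = 5P, so P = 11 and q = 31.
The shock moves the curves to qd = 42 - P and qs = 4P - 28.
Setting them equal: 42 - P = 4P - 28 → 70 = 5P, so P = 14 and q = 28.
%Δq = (28 − 31) / 31 × 100 = -9.68%.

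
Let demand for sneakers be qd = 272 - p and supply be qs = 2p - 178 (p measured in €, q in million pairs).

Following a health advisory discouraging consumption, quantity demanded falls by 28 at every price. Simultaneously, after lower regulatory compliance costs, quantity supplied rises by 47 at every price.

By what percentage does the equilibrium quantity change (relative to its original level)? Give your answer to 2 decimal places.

Initially, 272 - p = 2p - 178, so 450 = 3p and p = 150, q = 122.
The shock moves the curves to qd = 244 - p and qs = 2p - 131.
Setting them equal: 244 - p = 2p - 131 → 375 = 3p, so p = 125 and q = 119.
%Δq = (119 − 122) / 122 × 100 = -2.46%.

-2.46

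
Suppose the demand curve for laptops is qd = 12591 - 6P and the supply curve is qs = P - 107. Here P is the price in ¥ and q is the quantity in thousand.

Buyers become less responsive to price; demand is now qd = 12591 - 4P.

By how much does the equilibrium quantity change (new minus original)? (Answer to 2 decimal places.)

Before the shock: 12591 - 6P = P - 107 ⇒ 12698 = 7P ⇒ P = 1814, q = 1707.
With the change applied: demand qd = 12591 - 4P, supply qs = P - 107.
Clearing the new market: 12591 - 4P = P - 107, so P = 2539.6 and q = 2432.6.
Δq = 2432.6 − 1707 = +725.60.

+725.60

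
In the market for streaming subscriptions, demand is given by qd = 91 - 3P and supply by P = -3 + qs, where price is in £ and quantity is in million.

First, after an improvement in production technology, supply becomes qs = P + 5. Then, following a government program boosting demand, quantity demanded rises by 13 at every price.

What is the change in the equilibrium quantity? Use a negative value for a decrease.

+4.75

Initially, 91 - 3P = P + 3, so 88 = 4P and P = 22, q = 25.
The shock moves the curves to qd = 104 - 3P and qs = P + 5.
Clearing the new market: 104 - 3P = P + 5, so P = 24.75 and q = 29.75.
Δq = 29.75 − 25 = +4.75.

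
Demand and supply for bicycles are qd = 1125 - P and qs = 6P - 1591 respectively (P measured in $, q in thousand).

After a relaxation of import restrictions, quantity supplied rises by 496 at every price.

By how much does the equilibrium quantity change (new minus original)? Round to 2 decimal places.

+70.86

Before the shock: 1125 - P = 6P - 1591 ⇒ 2716 = 7P ⇒ P = 388, q = 737.
After the shift, demand is qd = 1125 - P and supply is qs = 6P - 1095.
Equate the new curves: 1125 - P = 6P - 1095, giving 2220 = 7P, P = 2220/7 ≈ 317.1429, q = 5655/7 ≈ 807.8571.
Δq = 807.8571 − 737 = +70.86.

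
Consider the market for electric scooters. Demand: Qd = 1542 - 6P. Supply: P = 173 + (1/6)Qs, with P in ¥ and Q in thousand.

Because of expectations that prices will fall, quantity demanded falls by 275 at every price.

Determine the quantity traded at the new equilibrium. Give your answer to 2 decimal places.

114.50

Solve the original market: 1542 - 6P = 6P - 1038, hence P = 215 and Q = 252.
With the change applied: demand Qd = 1267 - 6P, supply Qs = 6P - 1038.
Equate the new curves: 1267 - 6P = 6P - 1038, giving 2305 = 12P, P = 2305/12 ≈ 192.0833, Q = 114.5.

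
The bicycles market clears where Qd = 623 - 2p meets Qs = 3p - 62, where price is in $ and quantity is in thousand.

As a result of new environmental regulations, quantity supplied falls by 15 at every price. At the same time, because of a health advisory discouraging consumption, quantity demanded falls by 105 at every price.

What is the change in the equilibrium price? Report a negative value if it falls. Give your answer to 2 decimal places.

-18.00

Before the shock: 623 - 2p = 3p - 62 ⇒ 685 = 5p ⇒ p = 137, Q = 349.
After the shift, demand is Qd = 518 - 2p and supply is Qs = 3p - 77.
New equilibrium: 518 - 2p = 3p - 77 ⇒ 595 = 5p ⇒ p = 119, Q = 280.
Δp = 119 − 137 = -18.00.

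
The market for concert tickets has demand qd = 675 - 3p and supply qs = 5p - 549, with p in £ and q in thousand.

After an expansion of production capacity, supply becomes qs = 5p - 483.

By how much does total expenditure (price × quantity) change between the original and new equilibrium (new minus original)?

Before the shock: 675 - 3p = 5p - 549 ⇒ 1224 = 8p ⇒ p = 153, q = 216.
After the shift, demand is qd = 675 - 3p and supply is qs = 5p - 483.
New equilibrium: 675 - 3p = 5p - 483 ⇒ 1158 = 8p ⇒ p = 144.75, q = 240.75.
Expenditure moves from 153×216 = 33048 to 144.75×240.75 = 34848.5625; change = +1800.5625.

+1800.5625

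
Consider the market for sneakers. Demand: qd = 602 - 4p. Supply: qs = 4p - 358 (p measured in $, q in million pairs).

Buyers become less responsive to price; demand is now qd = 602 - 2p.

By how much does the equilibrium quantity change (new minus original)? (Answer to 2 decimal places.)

Before the shock: 602 - 4p = 4p - 358 ⇒ 960 = 8p ⇒ p = 120, q = 122.
The new curves are qd = 602 - 2p (demand) and qs = 4p - 358 (supply).
Setting them equal: 602 - 2p = 4p - 358 → 960 = 6p, so p = 160 and q = 282.
Δq = 282 − 122 = +160.00.

+160.00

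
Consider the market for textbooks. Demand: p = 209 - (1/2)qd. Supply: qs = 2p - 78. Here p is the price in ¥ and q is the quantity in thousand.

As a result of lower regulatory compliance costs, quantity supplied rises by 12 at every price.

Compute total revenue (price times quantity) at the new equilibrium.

21296

Initially, 418 - 2p = 2p - 78, so 496 = 4p and p = 124, q = 170.
After the shift, demand is qd = 418 - 2p and supply is qs = 2p - 66.
Setting them equal: 418 - 2p = 2p - 66 → 484 = 4p, so p = 121 and q = 176.
New expenditure = 121 × 176 = 21296.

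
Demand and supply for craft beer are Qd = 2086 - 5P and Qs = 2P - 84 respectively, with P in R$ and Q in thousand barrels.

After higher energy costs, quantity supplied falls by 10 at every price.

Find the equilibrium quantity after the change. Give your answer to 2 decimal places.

528.86

Initially, 2086 - 5P = 2P - 84, so 2170 = 7P and P = 310, Q = 536.
With the change applied: demand Qd = 2086 - 5P, supply Qs = 2P - 94.
New equilibrium: 2086 - 5P = 2P - 94 ⇒ 2180 = 7P ⇒ P = 2180/7 ≈ 311.4286, Q = 3702/7 ≈ 528.8571.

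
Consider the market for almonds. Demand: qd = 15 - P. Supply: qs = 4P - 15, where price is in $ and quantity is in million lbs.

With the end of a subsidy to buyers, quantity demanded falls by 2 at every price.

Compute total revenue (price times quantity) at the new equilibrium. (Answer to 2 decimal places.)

Before the shock: 15 - P = 4P - 15 ⇒ 30 = 5P ⇒ P = 6, q = 9.
With the change applied: demand qd = 13 - P, supply qs = 4P - 15.
Clearing the new market: 13 - P = 4P - 15, so P = 5.6 and q = 7.4.
New expenditure = 5.6 × 7.4 = 41.44.

41.44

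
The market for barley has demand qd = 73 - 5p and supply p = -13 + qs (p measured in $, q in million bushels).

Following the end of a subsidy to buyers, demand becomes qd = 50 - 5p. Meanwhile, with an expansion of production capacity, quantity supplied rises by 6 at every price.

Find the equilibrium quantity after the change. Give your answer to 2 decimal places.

24.17

Initially, 73 - 5p = p + 13, so 60 = 6p and p = 10, q = 23.
The new curves are qd = 50 - 5p (demand) and qs = p + 19 (supply).
Clearing the new market: 50 - 5p = p + 19, so p = 31/6 ≈ 5.1667 and q = 145/6 ≈ 24.1667.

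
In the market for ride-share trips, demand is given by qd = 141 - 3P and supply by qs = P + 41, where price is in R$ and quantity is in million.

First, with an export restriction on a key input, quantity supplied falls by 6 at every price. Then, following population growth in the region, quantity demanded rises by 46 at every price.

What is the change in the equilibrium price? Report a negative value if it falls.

+13

Before the shock: 141 - 3P = P + 41 ⇒ 100 = 4P ⇒ P = 25, q = 66.
The shock moves the curves to qd = 187 - 3P and qs = P + 35.
Setting them equal: 187 - 3P = P + 35 → 152 = 4P, so P = 38 and q = 73.
ΔP = 38 − 25 = +13.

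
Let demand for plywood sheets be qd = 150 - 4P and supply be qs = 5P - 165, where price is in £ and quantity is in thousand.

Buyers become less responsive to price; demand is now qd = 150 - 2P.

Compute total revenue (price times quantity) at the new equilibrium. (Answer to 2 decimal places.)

Before the shock: 150 - 4P = 5P - 165 ⇒ 315 = 9P ⇒ P = 35, q = 10.
After the shift, demand is qd = 150 - 2P and supply is qs = 5P - 165.
Clearing the new market: 150 - 2P = 5P - 165, so P = 45 and q = 60.
New expenditure = 45 × 60 = 2700.00.

2700.00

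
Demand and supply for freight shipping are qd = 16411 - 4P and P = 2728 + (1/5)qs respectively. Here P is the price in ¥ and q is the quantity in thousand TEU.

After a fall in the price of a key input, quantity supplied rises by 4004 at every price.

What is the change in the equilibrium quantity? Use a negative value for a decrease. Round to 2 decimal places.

+1779.56

Solve the original market: 16411 - 4P = 5P - 13640, hence P = 3339 and q = 3055.
The new curves are qd = 16411 - 4P (demand) and qs = 5P - 9636 (supply).
Setting them equal: 16411 - 4P = 5P - 9636 → 26047 = 9P, so P = 26047/9 ≈ 2894.1111 and q = 43511/9 ≈ 4834.5556.
Δq = 4834.5556 − 3055 = +1779.56.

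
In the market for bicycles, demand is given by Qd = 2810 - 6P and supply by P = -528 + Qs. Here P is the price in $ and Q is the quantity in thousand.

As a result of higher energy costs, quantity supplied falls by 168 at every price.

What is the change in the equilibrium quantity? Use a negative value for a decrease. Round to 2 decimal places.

Initially, 2810 - 6P = P + 528, so 2282 = 7P and P = 326, Q = 854.
The new curves are Qd = 2810 - 6P (demand) and Qs = P + 360 (supply).
Equate the new curves: 2810 - 6P = P + 360, giving 2450 = 7P, P = 350, Q = 710.
ΔQ = 710 − 854 = -144.00.

-144.00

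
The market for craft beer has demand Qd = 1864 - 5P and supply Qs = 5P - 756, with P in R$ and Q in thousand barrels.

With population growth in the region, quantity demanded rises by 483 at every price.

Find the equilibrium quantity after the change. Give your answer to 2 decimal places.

Initially, 1864 - 5P = 5P - 756, so 2620 = 10P and P = 262, Q = 554.
The shock moves the curves to Qd = 2347 - 5P and Qs = 5P - 756.
Setting them equal: 2347 - 5P = 5P - 756 → 3103 = 10P, so P = 310.3 and Q = 795.5.

795.50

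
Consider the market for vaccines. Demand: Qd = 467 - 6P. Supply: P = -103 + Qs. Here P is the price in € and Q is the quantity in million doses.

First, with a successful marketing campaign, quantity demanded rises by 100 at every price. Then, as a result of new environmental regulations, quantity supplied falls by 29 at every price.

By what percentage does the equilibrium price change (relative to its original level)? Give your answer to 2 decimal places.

Solve the original market: 467 - 6P = P + 103, hence P = 52 and Q = 155.
The new curves are Qd = 567 - 6P (demand) and Qs = P + 74 (supply).
Clearing the new market: 567 - 6P = P + 74, so P = 493/7 ≈ 70.4286 and Q = 1011/7 ≈ 144.4286.
%ΔP = (70.4286 − 52) / 52 × 100 = +35.44%.

+35.44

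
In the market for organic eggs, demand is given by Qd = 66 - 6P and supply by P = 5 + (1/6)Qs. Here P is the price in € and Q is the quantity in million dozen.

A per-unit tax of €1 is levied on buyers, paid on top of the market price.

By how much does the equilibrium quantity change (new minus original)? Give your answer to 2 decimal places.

Before the shock: 66 - 6P = 6P - 30 ⇒ 96 = 12P ⇒ P = 8, Q = 18.
Since buyers pay the price plus the tax, the effective demand curve becomes Qd = 60 - 6P.
Setting them equal: 60 - 6P = 6P - 30 → 90 = 12P, so P = 7.5 and Q = 15.
ΔQ = 15 − 18 = -3.00.

-3.00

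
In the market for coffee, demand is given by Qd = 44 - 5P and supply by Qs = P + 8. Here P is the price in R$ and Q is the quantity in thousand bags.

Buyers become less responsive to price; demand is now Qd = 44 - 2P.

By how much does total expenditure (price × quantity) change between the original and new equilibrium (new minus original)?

Solve the original market: 44 - 5P = P + 8, hence P = 6 and Q = 14.
The shock moves the curves to Qd = 44 - 2P and Qs = P + 8.
Equate the new curves: 44 - 2P = P + 8, giving 36 = 3P, P = 12, Q = 20.
Expenditure moves from 6×14 = 84 to 12×20 = 240; change = +156.

+156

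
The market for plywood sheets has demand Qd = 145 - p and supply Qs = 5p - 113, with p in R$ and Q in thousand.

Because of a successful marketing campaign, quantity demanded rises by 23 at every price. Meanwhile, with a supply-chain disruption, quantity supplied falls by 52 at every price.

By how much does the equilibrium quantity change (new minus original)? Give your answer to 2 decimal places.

+10.50

Original equilibrium: 145 - p = 5p - 113 gives 258 = 6p, so p = 43 and Q = 102.
After the shift, demand is Qd = 168 - p and supply is Qs = 5p - 165.
Clearing the new market: 168 - p = 5p - 165, so p = 55.5 and Q = 112.5.
ΔQ = 112.5 − 102 = +10.50.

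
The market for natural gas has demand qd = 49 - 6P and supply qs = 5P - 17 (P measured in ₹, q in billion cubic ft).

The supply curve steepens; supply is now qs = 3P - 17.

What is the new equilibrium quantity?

5

Original equilibrium: 49 - 6P = 5P - 17 gives 66 = 11P, so P = 6 and q = 13.
The new curves are qd = 49 - 6P (demand) and qs = 3P - 17 (supply).
New equilibrium: 49 - 6P = 3P - 17 ⇒ 66 = 9P ⇒ P = 22/3 ≈ 7.3333, q = 5.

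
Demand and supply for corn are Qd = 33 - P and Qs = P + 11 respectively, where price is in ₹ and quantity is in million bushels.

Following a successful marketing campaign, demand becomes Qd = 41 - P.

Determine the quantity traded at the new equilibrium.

Original equilibrium: 33 - P = P + 11 gives 22 = 2P, so P = 11 and Q = 22.
The shock moves the curves to Qd = 41 - P and Qs = P + 11.
Clearing the new market: 41 - P = P + 11, so P = 15 and Q = 26.

26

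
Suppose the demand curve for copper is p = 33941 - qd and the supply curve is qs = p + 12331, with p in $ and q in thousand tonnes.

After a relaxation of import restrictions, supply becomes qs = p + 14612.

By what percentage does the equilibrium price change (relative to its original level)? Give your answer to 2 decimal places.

Before the shock: 33941 - p = p + 12331 ⇒ 21610 = 2p ⇒ p = 10805, q = 23136.
The new curves are qd = 33941 - p (demand) and qs = p + 14612 (supply).
Clearing the new market: 33941 - p = p + 14612, so p = 9664.5 and q = 24276.5.
%Δp = (9664.5 − 10805) / 10805 × 100 = -10.56%.

-10.56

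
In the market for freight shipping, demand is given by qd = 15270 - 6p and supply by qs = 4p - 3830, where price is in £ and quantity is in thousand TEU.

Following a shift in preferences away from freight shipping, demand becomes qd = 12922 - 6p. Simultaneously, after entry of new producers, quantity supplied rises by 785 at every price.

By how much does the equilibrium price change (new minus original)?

-313.3

Before the shock: 15270 - 6p = 4p - 3830 ⇒ 19100 = 10p ⇒ p = 1910, q = 3810.
With the change applied: demand qd = 12922 - 6p, supply qs = 4p - 3045.
New equilibrium: 12922 - 6p = 4p - 3045 ⇒ 15967 = 10p ⇒ p = 1596.7, q = 3341.8.
Δp = 1596.7 − 1910 = -313.3.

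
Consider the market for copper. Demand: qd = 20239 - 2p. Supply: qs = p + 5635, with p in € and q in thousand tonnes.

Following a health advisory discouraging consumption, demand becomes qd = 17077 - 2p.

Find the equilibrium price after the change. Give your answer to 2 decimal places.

Solve the original market: 20239 - 2p = p + 5635, hence p = 4868 and q = 10503.
The shock moves the curves to qd = 17077 - 2p and qs = p + 5635.
Equate the new curves: 17077 - 2p = p + 5635, giving 11442 = 3p, p = 3814, q = 9449.

3814.00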